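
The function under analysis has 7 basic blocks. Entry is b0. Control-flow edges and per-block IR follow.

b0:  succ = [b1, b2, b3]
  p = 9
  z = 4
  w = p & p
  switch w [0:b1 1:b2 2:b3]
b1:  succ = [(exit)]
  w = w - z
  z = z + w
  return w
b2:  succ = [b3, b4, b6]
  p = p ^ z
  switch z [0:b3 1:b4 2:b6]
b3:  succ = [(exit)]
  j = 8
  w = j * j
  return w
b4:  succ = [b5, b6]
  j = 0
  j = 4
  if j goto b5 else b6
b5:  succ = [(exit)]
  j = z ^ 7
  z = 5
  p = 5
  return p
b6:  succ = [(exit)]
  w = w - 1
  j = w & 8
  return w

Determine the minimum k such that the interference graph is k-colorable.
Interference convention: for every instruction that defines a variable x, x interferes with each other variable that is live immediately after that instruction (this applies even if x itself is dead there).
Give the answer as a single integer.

Answer: 3

Working:
Block summaries:
  b0 def {p,w,z} use ∅
  b1 def {w,z} use {w,z}
  b2 def {p} use {p,z}
  b3 def {j,w} use ∅
  b4 def {j} use ∅
  b5 def {j,p,z} use {z}
  b6 def {j,w} use {w}

Live sets:
  b0: in=∅ out={p,w,z}
  b1: in={w,z} out=∅
  b2: in={p,w,z} out={w,z}
  b3: in=∅ out=∅
  b4: in={w,z} out={w,z}
  b5: in={z} out=∅
  b6: in={w} out=∅

Interfere edges:
  j↔{w,z}
  p↔{w,z}
  w↔{j,p,z}
  z↔{j,p,w}

Colouring:
  lower bound: {j,w,z} mutually conflict ⇒ χ ≥ 3
  assign j→R2 p→R2 w→R0 z→R1 — no edge inside a register ⇒ χ ≤ 3
  χ = 3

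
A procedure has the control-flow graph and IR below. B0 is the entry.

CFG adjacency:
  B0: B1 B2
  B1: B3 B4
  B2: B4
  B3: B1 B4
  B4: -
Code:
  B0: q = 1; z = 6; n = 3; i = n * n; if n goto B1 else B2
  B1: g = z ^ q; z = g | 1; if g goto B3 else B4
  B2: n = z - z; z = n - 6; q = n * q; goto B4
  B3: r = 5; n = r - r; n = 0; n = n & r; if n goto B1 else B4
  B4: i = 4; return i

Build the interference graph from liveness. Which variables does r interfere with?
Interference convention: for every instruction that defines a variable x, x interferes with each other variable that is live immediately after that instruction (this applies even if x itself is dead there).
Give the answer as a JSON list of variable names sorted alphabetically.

Block summaries:
  B0: def={i,n,q,z} ue=∅
  B1: def={g,z} ue={q,z}
  B2: def={n,q,z} ue={q,z}
  B3: def={n,r} ue=∅
  B4: def={i} ue=∅

Liveness:
  B0: in=∅ out={q,z}
  B1: in={q,z} out={q,z}
  B2: in={q,z} out=∅
  B3: in={q,z} out={q,z}
  B4: in=∅ out=∅

Interfere edges:
  g↔{q,z}
  i↔{n,q,z}
  n↔{i,q,r,z}
  q↔{g,i,n,r,z}
  r↔{n,q,z}
  z↔{g,i,n,q,r}

N(r) = ["n", "q", "z"]

Answer: ["n", "q", "z"]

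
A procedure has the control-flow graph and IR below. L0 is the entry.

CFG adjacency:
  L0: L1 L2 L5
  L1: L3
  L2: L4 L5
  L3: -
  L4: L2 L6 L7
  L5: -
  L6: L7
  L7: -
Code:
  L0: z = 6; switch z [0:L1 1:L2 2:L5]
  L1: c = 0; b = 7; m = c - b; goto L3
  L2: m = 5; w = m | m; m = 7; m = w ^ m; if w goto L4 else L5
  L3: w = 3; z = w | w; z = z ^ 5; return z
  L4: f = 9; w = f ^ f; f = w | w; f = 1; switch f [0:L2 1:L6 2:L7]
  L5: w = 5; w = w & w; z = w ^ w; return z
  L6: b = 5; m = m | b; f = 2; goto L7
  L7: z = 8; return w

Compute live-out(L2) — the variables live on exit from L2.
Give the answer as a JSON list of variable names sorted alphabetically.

Answer: ["m"]

Working:
Block summaries:
  L0 def {z} use ∅
  L1 def {b,c,m} use ∅
  L2 def {m,w} use ∅
  L3 def {w,z} use ∅
  L4 def {f,w} use ∅
  L5 def {w,z} use ∅
  L6 def {b,f,m} use {m}
  L7 def {z} use {w}

Backward fixpoint:
  L0 li=∅ lo=∅
  L1 li=∅ lo=∅
  L2 li=∅ lo={m}
  L3 li=∅ lo=∅
  L4 li={m} lo={m,w}
  L5 li=∅ lo=∅
  L6 li={m,w} lo={w}
  L7 li={w} lo=∅

live-out(L2) = ["m"]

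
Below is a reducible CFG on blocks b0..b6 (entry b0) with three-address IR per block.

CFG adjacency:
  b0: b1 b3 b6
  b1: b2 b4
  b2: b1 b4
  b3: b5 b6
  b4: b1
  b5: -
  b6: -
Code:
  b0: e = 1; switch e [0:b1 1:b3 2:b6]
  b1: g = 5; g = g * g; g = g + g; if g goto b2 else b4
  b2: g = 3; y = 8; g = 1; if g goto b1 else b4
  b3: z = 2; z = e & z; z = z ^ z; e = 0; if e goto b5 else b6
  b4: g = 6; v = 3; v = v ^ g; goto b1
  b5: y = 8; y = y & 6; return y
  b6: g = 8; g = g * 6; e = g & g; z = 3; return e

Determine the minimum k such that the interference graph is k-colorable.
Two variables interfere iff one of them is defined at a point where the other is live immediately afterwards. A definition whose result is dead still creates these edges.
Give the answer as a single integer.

Answer: 2

Analysis:
def/use:
  b0: def={e} ue=∅
  b1: def={g} ue=∅
  b2: def={g,y} ue=∅
  b3: def={e,z} ue={e}
  b4: def={g,v} ue=∅
  b5: def={y} ue=∅
  b6: def={e,g,z} ue=∅

Backward fixpoint:
  b0: in=∅ out={e}
  b1: in=∅ out=∅
  b2: in=∅ out=∅
  b3: in={e} out=∅
  b4: in=∅ out=∅
  b5: in=∅ out=∅
  b6: in=∅ out=∅

Interfere edges:
  e: {z}
  g: {v}
  v: {g}
  y: ∅
  z: {e}

Chromatic number:
  {e,z} pairwise interfere (2-clique) ⇒ χ ≥ 2
  2-colouring: r0={e,g,y}  r1={v,z}
  χ = 2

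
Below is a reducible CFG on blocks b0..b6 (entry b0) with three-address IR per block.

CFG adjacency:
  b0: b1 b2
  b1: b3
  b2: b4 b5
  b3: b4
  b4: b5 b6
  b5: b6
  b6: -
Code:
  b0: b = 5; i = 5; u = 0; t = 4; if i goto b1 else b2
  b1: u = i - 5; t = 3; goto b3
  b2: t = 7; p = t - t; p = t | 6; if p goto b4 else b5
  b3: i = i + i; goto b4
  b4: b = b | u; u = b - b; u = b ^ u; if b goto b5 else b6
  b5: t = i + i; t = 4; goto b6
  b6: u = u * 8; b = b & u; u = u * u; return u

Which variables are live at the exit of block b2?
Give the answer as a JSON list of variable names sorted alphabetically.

Answer: ["b", "i", "u"]

Working:
def/use:
  b0: def={b,i,t,u} ue=∅
  b1: def={t,u} ue={i}
  b2: def={p,t} ue=∅
  b3: def={i} ue={i}
  b4: def={b,u} ue={b,u}
  b5: def={t} ue={i}
  b6: def={b,u} ue={b,u}

Liveness:
  live b0: ∅→{b,i,u}
  live b1: {b,i}→{b,i,u}
  live b2: {b,i,u}→{b,i,u}
  live b3: {b,i,u}→{b,i,u}
  live b4: {b,i,u}→{b,i,u}
  live b5: {b,i,u}→{b,u}
  live b6: {b,u}→∅

live-out(b2) = ["b", "i", "u"]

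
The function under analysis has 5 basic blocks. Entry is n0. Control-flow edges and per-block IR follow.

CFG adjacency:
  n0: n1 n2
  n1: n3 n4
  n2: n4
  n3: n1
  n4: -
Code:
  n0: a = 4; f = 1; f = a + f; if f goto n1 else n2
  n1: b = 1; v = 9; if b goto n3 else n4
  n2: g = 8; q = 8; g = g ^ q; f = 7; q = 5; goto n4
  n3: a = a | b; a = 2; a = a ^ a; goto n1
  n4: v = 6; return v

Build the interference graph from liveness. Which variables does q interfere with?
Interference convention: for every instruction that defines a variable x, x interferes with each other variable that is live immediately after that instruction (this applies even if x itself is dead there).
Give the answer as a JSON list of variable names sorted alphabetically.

def/use:
  n0: {a,f} / ∅
  n1: {b,v} / ∅
  n2: {f,g,q} / ∅
  n3: {a} / {a,b}
  n4: {v} / ∅

Liveness:
  n0: in=∅ out={a}
  n1: in={a} out={a,b}
  n2: in=∅ out=∅
  n3: in={a,b} out={a}
  n4: in=∅ out=∅

Interference:
  a — {b,f,v}
  b — {a,v}
  f — {a}
  g — {q}
  q — {g}
  v — {a,b}

N(q) = ["g"]

Answer: ["g"]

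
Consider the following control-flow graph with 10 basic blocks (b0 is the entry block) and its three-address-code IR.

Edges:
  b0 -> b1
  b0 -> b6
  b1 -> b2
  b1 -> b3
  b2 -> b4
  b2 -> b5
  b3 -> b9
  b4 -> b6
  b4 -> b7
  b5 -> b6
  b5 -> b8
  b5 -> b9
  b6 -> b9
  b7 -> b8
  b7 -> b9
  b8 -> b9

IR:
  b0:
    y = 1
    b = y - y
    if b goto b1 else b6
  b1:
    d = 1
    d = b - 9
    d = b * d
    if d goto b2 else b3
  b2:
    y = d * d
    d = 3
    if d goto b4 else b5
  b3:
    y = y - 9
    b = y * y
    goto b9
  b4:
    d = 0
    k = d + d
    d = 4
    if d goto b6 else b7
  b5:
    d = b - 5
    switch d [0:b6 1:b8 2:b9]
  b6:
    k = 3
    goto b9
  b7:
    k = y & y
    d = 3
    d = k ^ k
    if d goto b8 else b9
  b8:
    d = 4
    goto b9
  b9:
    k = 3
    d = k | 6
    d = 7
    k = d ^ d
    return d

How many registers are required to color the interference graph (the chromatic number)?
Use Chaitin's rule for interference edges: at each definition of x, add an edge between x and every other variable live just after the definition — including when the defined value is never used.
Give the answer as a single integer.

Block summaries:
  b0 def {b,y} use ∅
  b1 def {d} use {b}
  b2 def {d,y} use {d}
  b3 def {b,y} use {y}
  b4 def {d,k} use ∅
  b5 def {d} use {b}
  b6 def {k} use ∅
  b7 def {d,k} use {y}
  b8 def {d} use ∅
  b9 def {d,k} use ∅

Live sets:
  live b0: ∅→{b,y}
  live b1: {b,y}→{b,d,y}
  live b2: {b,d}→{b,y}
  live b3: {y}→∅
  live b4: {y}→{y}
  live b5: {b}→∅
  live b6: ∅→∅
  live b7: {y}→∅
  live b8: ∅→∅
  live b9: ∅→∅

Interference:
  b↔{d,y}
  d↔{b,k,y}
  k↔{d,y}
  y↔{b,d,k}

Chromatic number:
  lower bound: {b,d,y} mutually conflict ⇒ χ ≥ 3
  assign b→c2 d→c0 k→c2 y→c1 — no edge inside a register ⇒ χ ≤ 3
  χ = 3

Answer: 3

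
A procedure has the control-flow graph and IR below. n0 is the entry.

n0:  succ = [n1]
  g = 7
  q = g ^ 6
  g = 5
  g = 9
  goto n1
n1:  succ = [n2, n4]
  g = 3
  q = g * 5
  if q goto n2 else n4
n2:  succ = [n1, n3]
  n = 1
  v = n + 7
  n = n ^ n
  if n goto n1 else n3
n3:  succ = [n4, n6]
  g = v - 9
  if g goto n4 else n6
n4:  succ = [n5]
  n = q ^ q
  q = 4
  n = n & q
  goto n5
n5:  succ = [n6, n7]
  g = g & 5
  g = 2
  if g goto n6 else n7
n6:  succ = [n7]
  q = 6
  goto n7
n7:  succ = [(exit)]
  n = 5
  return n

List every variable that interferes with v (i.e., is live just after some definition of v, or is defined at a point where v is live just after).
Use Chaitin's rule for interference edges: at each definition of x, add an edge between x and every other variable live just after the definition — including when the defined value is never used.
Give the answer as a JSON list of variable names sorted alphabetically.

Per-block:
  n0: def={g,q} ue=∅
  n1: def={g,q} ue=∅
  n2: def={n,v} ue=∅
  n3: def={g} ue={v}
  n4: def={n,q} ue={q}
  n5: def={g} ue={g}
  n6: def={q} ue=∅
  n7: def={n} ue=∅

Liveness:
  n0: in=∅ out=∅
  n1: in=∅ out={g,q}
  n2: in={q} out={q,v}
  n3: in={q,v} out={g,q}
  n4: in={g,q} out={g}
  n5: in={g} out=∅
  n6: in=∅ out=∅
  n7: in=∅ out=∅

Interfere edges:
  g — {n,q}
  n — {g,q,v}
  q — {g,n,v}
  v — {n,q}

N(v) = ["n", "q"]

Answer: ["n", "q"]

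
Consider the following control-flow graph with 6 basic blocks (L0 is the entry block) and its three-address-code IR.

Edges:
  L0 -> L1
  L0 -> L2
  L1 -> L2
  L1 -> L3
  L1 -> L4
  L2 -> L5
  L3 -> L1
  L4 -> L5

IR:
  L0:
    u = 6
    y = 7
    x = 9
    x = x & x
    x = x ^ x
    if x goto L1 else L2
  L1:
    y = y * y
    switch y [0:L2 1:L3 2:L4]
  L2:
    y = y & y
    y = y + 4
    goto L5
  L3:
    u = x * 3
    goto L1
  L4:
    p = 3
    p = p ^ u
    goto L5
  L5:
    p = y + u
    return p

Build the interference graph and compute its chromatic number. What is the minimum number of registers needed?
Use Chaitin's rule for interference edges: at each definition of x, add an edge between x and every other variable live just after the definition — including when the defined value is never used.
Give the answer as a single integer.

Answer: 3

Working:
Block summaries:
  L0 def {u,x,y} use ∅
  L1 def {y} use {y}
  L2 def {y} use {y}
  L3 def {u} use {x}
  L4 def {p} use {u}
  L5 def {p} use {u,y}

Liveness:
  L0 li=∅ lo={u,x,y}
  L1 li={u,x,y} lo={u,x,y}
  L2 li={u,y} lo={u,y}
  L3 li={x,y} lo={u,x,y}
  L4 li={u,y} lo={u,y}
  L5 li={u,y} lo=∅

Interfere edges:
  p↔{u,y}
  u↔{p,x,y}
  x↔{u,y}
  y↔{p,u,x}

Registers:
  lower bound: {p,u,y} mutually conflict ⇒ χ ≥ 3
  3-colouring: c0={u}  c1={y}  c2={p,x}
  χ = 3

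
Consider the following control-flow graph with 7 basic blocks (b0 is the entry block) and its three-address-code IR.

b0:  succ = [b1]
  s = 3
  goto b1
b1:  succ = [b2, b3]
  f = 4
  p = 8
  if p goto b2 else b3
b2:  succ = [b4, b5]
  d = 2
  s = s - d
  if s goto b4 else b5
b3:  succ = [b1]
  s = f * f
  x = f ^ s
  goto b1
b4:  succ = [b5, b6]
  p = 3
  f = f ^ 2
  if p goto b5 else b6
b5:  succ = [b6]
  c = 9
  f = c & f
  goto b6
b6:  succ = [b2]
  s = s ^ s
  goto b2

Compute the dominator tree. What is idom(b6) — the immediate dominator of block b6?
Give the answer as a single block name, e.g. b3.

Answer: b2

Derivation:
idom tree: b1←b0 b2←b1 b3←b1 b4←b2 b5←b2 b6←b2
Join-block Dom:
  b1: preds {b0,b3}: {b0} ∩ {b0,b1,b3} = {b0}; idom=b0
  b2: preds {b1,b6}: {b0,b1} ∩ {b0,b1,b2,b6} = {b0,b1}; idom=b1
  b5: preds {b2,b4}: {b0,b1,b2} ∩ {b0,b1,b2,b4} = {b0,b1,b2}; idom=b2
  b6: preds {b4,b5}: {b0,b1,b2,b4} ∩ {b0,b1,b2,b5} = {b0,b1,b2}; idom=b2

idom(b6) = b2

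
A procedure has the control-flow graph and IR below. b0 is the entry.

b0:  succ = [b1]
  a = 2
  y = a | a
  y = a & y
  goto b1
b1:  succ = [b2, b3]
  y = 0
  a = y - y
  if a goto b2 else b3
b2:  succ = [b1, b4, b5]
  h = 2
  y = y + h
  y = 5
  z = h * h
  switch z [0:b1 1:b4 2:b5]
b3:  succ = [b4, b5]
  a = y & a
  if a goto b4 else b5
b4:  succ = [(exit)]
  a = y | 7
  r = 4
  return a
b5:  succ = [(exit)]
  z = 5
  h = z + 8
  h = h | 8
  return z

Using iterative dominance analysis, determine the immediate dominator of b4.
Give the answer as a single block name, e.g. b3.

Answer: b1

Analysis:
idom tree: b1←b0 b2←b1 b3←b1 b4←b1 b5←b1
Join-block Dom:
  b1: preds {b0,b2}: {b0} ∩ {b0,b1,b2} = {b0}; idom=b0
  b4: preds {b2,b3}: {b0,b1,b2} ∩ {b0,b1,b3} = {b0,b1}; idom=b1
  b5: preds {b2,b3}: {b0,b1,b2} ∩ {b0,b1,b3} = {b0,b1}; idom=b1

idom(b4) = b1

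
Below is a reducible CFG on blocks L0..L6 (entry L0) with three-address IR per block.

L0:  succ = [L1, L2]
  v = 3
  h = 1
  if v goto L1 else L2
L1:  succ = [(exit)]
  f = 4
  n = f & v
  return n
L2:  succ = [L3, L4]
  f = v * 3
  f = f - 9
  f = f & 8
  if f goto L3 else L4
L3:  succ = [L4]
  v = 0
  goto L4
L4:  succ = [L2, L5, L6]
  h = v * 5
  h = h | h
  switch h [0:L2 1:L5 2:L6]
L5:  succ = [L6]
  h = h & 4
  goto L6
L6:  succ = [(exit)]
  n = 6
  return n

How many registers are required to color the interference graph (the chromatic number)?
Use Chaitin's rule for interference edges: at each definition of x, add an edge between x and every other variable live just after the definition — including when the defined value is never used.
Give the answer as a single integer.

Answer: 2

Working:
def/use:
  L0: def={h,v} ue=∅
  L1: def={f,n} ue={v}
  L2: def={f} ue={v}
  L3: def={v} ue=∅
  L4: def={h} ue={v}
  L5: def={h} ue={h}
  L6: def={n} ue=∅

Backward fixpoint:
  L0: in=∅ out={v}
  L1: in={v} out=∅
  L2: in={v} out={v}
  L3: in=∅ out={v}
  L4: in={v} out={h,v}
  L5: in={h} out=∅
  L6: in=∅ out=∅

Interfere edges:
  f: {v}
  h: {v}
  n: ∅
  v: {f,h}

Colouring:
  clique {f,v} ⇒ need ≥ 2
  assign f→c1 h→c1 n→c0 v→c0 — no edge inside a register ⇒ χ ≤ 2
  χ = 2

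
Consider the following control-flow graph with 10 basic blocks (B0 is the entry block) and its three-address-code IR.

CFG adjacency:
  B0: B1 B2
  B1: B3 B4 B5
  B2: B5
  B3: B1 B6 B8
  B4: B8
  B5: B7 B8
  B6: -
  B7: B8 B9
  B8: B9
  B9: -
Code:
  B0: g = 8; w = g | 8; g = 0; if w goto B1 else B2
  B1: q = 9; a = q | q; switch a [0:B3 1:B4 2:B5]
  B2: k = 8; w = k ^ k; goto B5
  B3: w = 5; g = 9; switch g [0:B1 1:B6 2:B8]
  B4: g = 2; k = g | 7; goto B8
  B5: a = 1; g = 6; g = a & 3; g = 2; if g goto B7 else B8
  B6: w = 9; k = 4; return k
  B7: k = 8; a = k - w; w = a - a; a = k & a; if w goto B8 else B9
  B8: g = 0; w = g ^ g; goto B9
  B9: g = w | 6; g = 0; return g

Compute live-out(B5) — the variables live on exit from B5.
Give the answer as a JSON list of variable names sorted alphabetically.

Answer: ["w"]

Working:
def/use:
  B0: def={g,w} ue=∅
  B1: def={a,q} ue=∅
  B2: def={k,w} ue=∅
  B3: def={g,w} ue=∅
  B4: def={g,k} ue=∅
  B5: def={a,g} ue=∅
  B6: def={k,w} ue=∅
  B7: def={a,k,w} ue={w}
  B8: def={g,w} ue=∅
  B9: def={g} ue={w}

Liveness:
  live B0: ∅→{w}
  live B1: {w}→{w}
  live B2: ∅→{w}
  live B3: ∅→{w}
  live B4: ∅→∅
  live B5: {w}→{w}
  live B6: ∅→∅
  live B7: {w}→{w}
  live B8: ∅→{w}
  live B9: {w}→∅

live-out(B5) = ["w"]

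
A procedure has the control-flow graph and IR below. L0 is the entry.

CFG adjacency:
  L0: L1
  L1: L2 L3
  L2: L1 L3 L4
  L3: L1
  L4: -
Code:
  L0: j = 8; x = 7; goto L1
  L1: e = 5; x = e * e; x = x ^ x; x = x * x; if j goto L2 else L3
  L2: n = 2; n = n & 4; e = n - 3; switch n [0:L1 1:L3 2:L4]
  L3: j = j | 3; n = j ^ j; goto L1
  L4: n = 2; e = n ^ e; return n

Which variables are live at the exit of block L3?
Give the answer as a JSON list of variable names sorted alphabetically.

Answer: ["j"]

Analysis:
Block summaries:
  L0 def {j,x} use ∅
  L1 def {e,x} use {j}
  L2 def {e,n} use ∅
  L3 def {j,n} use {j}
  L4 def {e,n} use {e}

Live sets:
  live L0: ∅→{j}
  live L1: {j}→{j}
  live L2: {j}→{e,j}
  live L3: {j}→{j}
  live L4: {e}→∅

live-out(L3) = ["j"]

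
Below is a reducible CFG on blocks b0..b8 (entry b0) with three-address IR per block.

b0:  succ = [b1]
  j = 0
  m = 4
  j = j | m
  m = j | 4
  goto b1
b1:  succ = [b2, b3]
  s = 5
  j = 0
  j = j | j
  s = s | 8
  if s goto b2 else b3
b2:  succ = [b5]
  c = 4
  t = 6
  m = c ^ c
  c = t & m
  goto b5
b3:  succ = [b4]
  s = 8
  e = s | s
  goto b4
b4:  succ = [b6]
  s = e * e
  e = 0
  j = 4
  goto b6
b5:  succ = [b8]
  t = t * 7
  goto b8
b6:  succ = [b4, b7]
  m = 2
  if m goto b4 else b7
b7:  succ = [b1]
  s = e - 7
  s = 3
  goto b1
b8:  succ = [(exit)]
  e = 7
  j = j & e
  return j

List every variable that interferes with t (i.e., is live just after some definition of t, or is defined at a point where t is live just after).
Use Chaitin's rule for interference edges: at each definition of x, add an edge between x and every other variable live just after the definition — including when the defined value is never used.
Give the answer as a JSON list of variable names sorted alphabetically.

def/use:
  b0 def {j,m} use ∅
  b1 def {j,s} use ∅
  b2 def {c,m,t} use ∅
  b3 def {e,s} use ∅
  b4 def {e,j,s} use {e}
  b5 def {t} use {t}
  b6 def {m} use ∅
  b7 def {s} use {e}
  b8 def {e,j} use {j}

Live sets:
  live b0: ∅→∅
  live b1: ∅→{j}
  live b2: {j}→{j,t}
  live b3: ∅→{e}
  live b4: {e}→{e}
  live b5: {j,t}→{j}
  live b6: {e}→{e}
  live b7: {e}→∅
  live b8: {j}→∅

Interfere edges:
  c↔{j,t}
  e↔{j,m}
  j↔{c,e,m,s,t}
  m↔{e,j,t}
  s↔{j}
  t↔{c,j,m}

N(t) = ["c", "j", "m"]

Answer: ["c", "j", "m"]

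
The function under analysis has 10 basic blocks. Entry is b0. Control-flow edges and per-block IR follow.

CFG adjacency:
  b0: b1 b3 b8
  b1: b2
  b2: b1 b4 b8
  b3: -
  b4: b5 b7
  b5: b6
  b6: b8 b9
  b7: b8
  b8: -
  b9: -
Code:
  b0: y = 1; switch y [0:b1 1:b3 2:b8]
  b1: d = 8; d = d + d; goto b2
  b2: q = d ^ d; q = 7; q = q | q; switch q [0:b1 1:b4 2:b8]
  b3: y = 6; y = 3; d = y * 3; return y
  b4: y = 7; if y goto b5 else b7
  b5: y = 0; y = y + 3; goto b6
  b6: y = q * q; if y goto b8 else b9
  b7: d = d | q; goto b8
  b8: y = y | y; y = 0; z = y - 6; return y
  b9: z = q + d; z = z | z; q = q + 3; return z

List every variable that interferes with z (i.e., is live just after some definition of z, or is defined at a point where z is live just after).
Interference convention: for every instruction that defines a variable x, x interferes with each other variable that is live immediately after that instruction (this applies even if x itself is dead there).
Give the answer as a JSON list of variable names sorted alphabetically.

Answer: ["q", "y"]

Derivation:
Per-block:
  b0: def={y} ue=∅
  b1: def={d} ue=∅
  b2: def={q} ue={d}
  b3: def={d,y} ue=∅
  b4: def={y} ue=∅
  b5: def={y} ue=∅
  b6: def={y} ue={q}
  b7: def={d} ue={d,q}
  b8: def={y,z} ue={y}
  b9: def={q,z} ue={d,q}

Live sets:
  b0: in=∅ out={y}
  b1: in={y} out={d,y}
  b2: in={d,y} out={d,q,y}
  b3: in=∅ out=∅
  b4: in={d,q} out={d,q,y}
  b5: in={d,q} out={d,q}
  b6: in={d,q} out={d,q,y}
  b7: in={d,q,y} out={y}
  b8: in={y} out=∅
  b9: in={d,q} out=∅

Interference:
  d: {q,y}
  q: {d,y,z}
  y: {d,q,z}
  z: {q,y}

N(z) = ["q", "y"]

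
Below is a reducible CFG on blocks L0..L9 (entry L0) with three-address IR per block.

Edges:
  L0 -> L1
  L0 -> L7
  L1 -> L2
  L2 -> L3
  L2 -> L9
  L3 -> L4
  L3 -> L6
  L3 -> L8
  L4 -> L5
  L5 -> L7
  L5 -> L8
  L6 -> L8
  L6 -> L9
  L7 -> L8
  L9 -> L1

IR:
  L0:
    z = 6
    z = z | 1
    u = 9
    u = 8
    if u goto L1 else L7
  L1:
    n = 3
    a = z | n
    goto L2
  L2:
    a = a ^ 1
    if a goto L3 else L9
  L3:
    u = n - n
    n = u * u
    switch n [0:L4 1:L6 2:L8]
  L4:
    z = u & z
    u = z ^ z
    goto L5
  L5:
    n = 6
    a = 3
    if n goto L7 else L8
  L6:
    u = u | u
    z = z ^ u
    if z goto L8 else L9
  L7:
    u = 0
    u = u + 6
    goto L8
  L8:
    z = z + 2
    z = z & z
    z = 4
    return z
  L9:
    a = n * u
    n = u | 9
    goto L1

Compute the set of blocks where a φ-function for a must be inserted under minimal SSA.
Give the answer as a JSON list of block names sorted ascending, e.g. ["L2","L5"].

Answer: ["L1", "L7", "L8"]

Derivation:
idom tree: L1←L0 L2←L1 L3←L2 L4←L3 L5←L4 L6←L3 L7←L0 L8←L0 L9←L2
Join-block Dom:
  L1: preds {L0,L9}: {L0} ∩ {L0,L1,L2,L9} = {L0}; idom=L0
  L7: preds {L0,L5}: {L0} ∩ {L0,L1,L2,L3,L4,L5} = {L0}; idom=L0
  L8: preds {L3,L5,L6,L7}: {L0,L1,L2,L3} ∩ {L0,L1,L2,L3,L4,L5} ∩ {L0,L1,L2,L3,L6} ∩ {L0,L7} = {L0}; idom=L0
  L9: preds {L2,L6}: {L0,L1,L2} ∩ {L0,L1,L2,L3,L6} = {L0,L1,L2}; idom=L2

DF derivation:
  join L1 pred L0: · stop@L0
  join L1 pred L9: L9→L2→L1 stop@L0
  join L7 pred L0: · stop@L0
  join L7 pred L5: L5→L4→L3→L2→L1 stop@L0
  join L8 pred L3: L3→L2→L1 stop@L0
  join L8 pred L5: L5→L4→L3→L2→L1 stop@L0
  join L8 pred L6: L6→L3→L2→L1 stop@L0
  join L8 pred L7: L7 stop@L0
  join L9 pred L2: · stop@L2
  join L9 pred L6: L6→L3 stop@L2
  L0: DF=∅
  L1: DF={L1,L7,L8}
  L2: DF={L1,L7,L8}
  L3: DF={L7,L8,L9}
  L4: DF={L7,L8}
  L5: DF={L7,L8}
  L6: DF={L8,L9}
  L7: DF={L8}
  L8: DF=∅
  L9: DF={L1}

φ for a: defs {L1,L2,L5,L9}
  DF⁺ = {L1,L7,L8}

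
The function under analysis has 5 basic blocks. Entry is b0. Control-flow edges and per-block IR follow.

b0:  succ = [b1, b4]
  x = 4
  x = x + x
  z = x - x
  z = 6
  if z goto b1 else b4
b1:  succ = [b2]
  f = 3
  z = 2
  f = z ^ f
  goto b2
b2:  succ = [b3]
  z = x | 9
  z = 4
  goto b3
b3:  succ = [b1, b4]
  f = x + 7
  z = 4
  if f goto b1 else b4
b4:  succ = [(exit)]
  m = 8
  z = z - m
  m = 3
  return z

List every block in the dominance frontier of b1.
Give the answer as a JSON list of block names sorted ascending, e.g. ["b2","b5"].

Answer: ["b1", "b4"]

Analysis:
idom tree: b1←b0 b2←b1 b3←b2 b4←b0
Dom∩ at merges:
  b1: preds {b0,b3}: {b0} ∩ {b0,b1,b2,b3} = {b0}; idom=b0
  b4: preds {b0,b3}: {b0} ∩ {b0,b1,b2,b3} = {b0}; idom=b0

Frontier:
  join b1 pred b0: · stop@b0
  join b1 pred b3: b3→b2→b1 stop@b0
  join b4 pred b0: · stop@b0
  join b4 pred b3: b3→b2→b1 stop@b0
  b0 → ∅
  b1 → {b1,b4}
  b2 → {b1,b4}
  b3 → {b1,b4}
  b4 → ∅

DF(b1) = ["b1", "b4"]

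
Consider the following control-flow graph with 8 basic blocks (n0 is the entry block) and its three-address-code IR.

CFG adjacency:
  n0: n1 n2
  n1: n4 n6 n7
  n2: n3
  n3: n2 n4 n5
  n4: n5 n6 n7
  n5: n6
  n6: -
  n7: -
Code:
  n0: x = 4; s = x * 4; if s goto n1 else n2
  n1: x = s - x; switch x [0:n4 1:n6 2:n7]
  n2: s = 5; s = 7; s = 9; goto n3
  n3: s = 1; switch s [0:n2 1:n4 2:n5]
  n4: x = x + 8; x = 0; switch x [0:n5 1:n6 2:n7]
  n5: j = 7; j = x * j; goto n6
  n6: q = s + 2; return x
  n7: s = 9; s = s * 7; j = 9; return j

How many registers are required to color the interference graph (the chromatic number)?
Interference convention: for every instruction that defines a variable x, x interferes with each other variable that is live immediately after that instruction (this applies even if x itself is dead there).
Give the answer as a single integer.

Per-block:
  n0 def {s,x} use ∅
  n1 def {x} use {s,x}
  n2 def {s} use ∅
  n3 def {s} use ∅
  n4 def {x} use {x}
  n5 def {j} use {x}
  n6 def {q} use {s,x}
  n7 def {j,s} use ∅

Liveness:
  n0: in=∅ out={s,x}
  n1: in={s,x} out={s,x}
  n2: in={x} out={x}
  n3: in={x} out={s,x}
  n4: in={s,x} out={s,x}
  n5: in={s,x} out={s,x}
  n6: in={s,x} out=∅
  n7: in=∅ out=∅

Conflict graph:
  j↔{s,x}
  q↔{x}
  s↔{j,x}
  x↔{j,q,s}

Colouring:
  {j,s,x} pairwise interfere (3-clique) ⇒ χ ≥ 3
  assign j→r1 q→r1 s→r2 x→r0 — no edge inside a register ⇒ χ ≤ 3
  χ = 3

Answer: 3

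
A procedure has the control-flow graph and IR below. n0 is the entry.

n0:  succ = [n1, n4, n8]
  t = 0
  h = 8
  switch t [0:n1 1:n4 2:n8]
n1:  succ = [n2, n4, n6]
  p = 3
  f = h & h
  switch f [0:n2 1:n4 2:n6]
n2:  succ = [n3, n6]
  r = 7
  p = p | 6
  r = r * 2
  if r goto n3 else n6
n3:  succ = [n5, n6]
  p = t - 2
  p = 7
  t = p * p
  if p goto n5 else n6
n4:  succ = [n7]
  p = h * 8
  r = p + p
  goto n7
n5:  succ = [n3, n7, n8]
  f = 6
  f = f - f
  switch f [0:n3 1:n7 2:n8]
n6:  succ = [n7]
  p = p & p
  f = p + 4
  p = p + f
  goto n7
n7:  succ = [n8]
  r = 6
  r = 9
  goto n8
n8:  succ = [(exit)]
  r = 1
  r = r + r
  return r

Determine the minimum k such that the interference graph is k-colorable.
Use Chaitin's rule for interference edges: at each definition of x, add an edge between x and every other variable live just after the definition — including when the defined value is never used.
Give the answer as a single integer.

Answer: 4

Derivation:
Block summaries:
  n0: {h,t} / ∅
  n1: {f,p} / {h}
  n2: {p,r} / {p}
  n3: {p,t} / {t}
  n4: {p,r} / {h}
  n5: {f} / ∅
  n6: {f,p} / {p}
  n7: {r} / ∅
  n8: {r} / ∅

Liveness:
  n0 li=∅ lo={h,t}
  n1 li={h,t} lo={h,p,t}
  n2 li={p,t} lo={p,t}
  n3 li={t} lo={p,t}
  n4 li={h} lo=∅
  n5 li={t} lo={t}
  n6 li={p} lo=∅
  n7 li=∅ lo=∅
  n8 li=∅ lo=∅

Conflict graph:
  f — {h,p,t}
  h — {f,p,t}
  p — {f,h,r,t}
  r — {p,t}
  t — {f,h,p,r}

Chromatic number:
  clique {f,h,p,t} ⇒ need ≥ 4
  4-colouring: R0={p}  R1={t}  R2={f,r}  R3={h}
  χ = 4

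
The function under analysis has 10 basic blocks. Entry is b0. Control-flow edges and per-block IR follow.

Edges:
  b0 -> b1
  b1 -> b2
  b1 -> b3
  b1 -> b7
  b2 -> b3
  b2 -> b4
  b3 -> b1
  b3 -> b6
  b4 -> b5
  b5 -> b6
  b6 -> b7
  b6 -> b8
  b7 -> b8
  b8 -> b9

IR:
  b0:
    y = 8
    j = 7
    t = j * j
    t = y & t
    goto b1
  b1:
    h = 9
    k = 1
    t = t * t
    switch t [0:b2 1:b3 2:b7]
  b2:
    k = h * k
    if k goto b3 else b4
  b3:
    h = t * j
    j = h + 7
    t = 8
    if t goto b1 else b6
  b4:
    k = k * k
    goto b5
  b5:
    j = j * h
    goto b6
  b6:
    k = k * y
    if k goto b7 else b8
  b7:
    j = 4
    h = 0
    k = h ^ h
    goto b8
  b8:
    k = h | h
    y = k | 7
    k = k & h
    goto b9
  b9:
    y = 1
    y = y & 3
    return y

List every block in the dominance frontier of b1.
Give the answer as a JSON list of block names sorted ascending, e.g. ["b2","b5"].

Answer: ["b1"]

Derivation:
idom tree: b1←b0 b2←b1 b3←b1 b4←b2 b5←b4 b6←b1 b7←b1 b8←b1 b9←b8
Dom∩ at merges:
  b1: preds {b0,b3}: {b0} ∩ {b0,b1,b3} = {b0}; idom=b0
  b3: preds {b1,b2}: {b0,b1} ∩ {b0,b1,b2} = {b0,b1}; idom=b1
  b6: preds {b3,b5}: {b0,b1,b3} ∩ {b0,b1,b2,b4,b5} = {b0,b1}; idom=b1
  b7: preds {b1,b6}: {b0,b1} ∩ {b0,b1,b6} = {b0,b1}; idom=b1
  b8: preds {b6,b7}: {b0,b1,b6} ∩ {b0,b1,b7} = {b0,b1}; idom=b1

Frontier:
  b1←b0: walk · to b0
  b1←b3: walk b3→b1 to b0
  b3←b1: walk · to b1
  b3←b2: walk b2 to b1
  b6←b3: walk b3 to b1
  b6←b5: walk b5→b4→b2 to b1
  b7←b1: walk · to b1
  b7←b6: walk b6 to b1
  b8←b6: walk b6 to b1
  b8←b7: walk b7 to b1
  DF(b0)=∅
  DF(b1)={b1}
  DF(b2)={b3,b6}
  DF(b3)={b1,b6}
  DF(b4)={b6}
  DF(b5)={b6}
  DF(b6)={b7,b8}
  DF(b7)={b8}
  DF(b8)=∅
  DF(b9)=∅

DF(b1) = ["b1"]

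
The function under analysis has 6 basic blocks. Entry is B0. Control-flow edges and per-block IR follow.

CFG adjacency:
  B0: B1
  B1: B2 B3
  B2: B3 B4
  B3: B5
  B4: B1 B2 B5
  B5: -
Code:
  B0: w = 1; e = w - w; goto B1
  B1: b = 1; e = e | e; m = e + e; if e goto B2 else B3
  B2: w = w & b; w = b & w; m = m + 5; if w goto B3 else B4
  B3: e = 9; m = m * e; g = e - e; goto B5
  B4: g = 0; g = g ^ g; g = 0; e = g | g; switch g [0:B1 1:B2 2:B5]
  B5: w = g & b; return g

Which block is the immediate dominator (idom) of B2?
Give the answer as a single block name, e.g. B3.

Answer: B1

Working:
idom tree: B1←B0 B2←B1 B3←B1 B4←B2 B5←B1
Dom∩ at merges:
  B1: preds {B0,B4}: {B0} ∩ {B0,B1,B2,B4} = {B0}; idom=B0
  B2: preds {B1,B4}: {B0,B1} ∩ {B0,B1,B2,B4} = {B0,B1}; idom=B1
  B3: preds {B1,B2}: {B0,B1} ∩ {B0,B1,B2} = {B0,B1}; idom=B1
  B5: preds {B3,B4}: {B0,B1,B3} ∩ {B0,B1,B2,B4} = {B0,B1}; idom=B1

idom(B2) = B1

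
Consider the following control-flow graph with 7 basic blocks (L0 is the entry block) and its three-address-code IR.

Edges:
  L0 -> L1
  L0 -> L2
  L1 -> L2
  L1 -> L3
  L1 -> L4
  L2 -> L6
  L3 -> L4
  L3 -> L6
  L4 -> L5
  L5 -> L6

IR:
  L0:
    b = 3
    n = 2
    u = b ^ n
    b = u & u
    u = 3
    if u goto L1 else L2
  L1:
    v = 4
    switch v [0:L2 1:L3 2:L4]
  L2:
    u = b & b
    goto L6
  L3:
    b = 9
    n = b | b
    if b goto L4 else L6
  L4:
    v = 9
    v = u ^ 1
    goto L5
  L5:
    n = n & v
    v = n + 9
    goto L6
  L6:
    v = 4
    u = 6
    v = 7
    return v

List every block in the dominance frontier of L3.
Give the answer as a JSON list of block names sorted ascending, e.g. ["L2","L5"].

Answer: ["L4", "L6"]

Derivation:
idom tree: L1←L0 L2←L0 L3←L1 L4←L1 L5←L4 L6←L0
Dom∩ at merges:
  L2: preds {L0,L1}: {L0} ∩ {L0,L1} = {L0}; idom=L0
  L4: preds {L1,L3}: {L0,L1} ∩ {L0,L1,L3} = {L0,L1}; idom=L1
  L6: preds {L2,L3,L5}: {L0,L2} ∩ {L0,L1,L3} ∩ {L0,L1,L4,L5} = {L0}; idom=L0

DF derivation:
  join L2 pred L0: · stop@L0
  join L2 pred L1: L1 stop@L0
  join L4 pred L1: · stop@L1
  join L4 pred L3: L3 stop@L1
  join L6 pred L2: L2 stop@L0
  join L6 pred L3: L3→L1 stop@L0
  join L6 pred L5: L5→L4→L1 stop@L0
  L0 → ∅
  L1 → {L2,L6}
  L2 → {L6}
  L3 → {L4,L6}
  L4 → {L6}
  L5 → {L6}
  L6 → ∅

DF(L3) = ["L4", "L6"]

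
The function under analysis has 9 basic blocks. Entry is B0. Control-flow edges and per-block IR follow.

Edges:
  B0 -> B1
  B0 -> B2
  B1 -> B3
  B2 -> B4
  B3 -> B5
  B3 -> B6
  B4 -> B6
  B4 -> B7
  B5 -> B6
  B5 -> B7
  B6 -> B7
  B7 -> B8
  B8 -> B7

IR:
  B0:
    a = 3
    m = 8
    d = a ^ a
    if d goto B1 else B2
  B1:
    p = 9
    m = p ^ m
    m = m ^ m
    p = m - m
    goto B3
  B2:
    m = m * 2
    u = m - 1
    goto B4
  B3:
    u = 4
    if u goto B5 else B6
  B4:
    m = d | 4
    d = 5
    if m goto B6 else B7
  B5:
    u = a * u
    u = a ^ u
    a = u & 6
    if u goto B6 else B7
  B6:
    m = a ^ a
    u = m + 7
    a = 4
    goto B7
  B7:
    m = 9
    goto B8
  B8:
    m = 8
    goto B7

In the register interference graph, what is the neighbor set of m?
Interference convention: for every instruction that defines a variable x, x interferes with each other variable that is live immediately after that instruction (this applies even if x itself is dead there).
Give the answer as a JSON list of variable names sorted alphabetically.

Per-block:
  B0 def {a,d,m} use ∅
  B1 def {m,p} use {m}
  B2 def {m,u} use {m}
  B3 def {u} use ∅
  B4 def {d,m} use {d}
  B5 def {a,u} use {a,u}
  B6 def {a,m,u} use {a}
  B7 def {m} use ∅
  B8 def {m} use ∅

Liveness:
  live B0: ∅→{a,d,m}
  live B1: {a,m}→{a}
  live B2: {a,d,m}→{a,d}
  live B3: {a}→{a,u}
  live B4: {a,d}→{a}
  live B5: {a,u}→{a}
  live B6: {a}→∅
  live B7: ∅→∅
  live B8: ∅→∅

Interference:
  a: {d,m,p,u}
  d: {a,m,u}
  m: {a,d,p}
  p: {a,m}
  u: {a,d}

N(m) = ["a", "d", "p"]

Answer: ["a", "d", "p"]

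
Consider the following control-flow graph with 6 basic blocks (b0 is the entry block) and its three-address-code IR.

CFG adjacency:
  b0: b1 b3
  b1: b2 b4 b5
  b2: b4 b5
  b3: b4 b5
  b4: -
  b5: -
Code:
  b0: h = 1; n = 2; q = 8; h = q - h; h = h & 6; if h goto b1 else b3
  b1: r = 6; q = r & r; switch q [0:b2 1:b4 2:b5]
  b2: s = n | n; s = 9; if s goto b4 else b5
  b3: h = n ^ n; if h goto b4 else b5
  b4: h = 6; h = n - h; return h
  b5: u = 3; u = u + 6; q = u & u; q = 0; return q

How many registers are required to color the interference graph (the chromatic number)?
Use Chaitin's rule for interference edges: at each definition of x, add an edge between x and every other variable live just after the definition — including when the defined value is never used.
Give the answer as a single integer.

Answer: 3

Working:
Per-block:
  b0 def {h,n,q} use ∅
  b1 def {q,r} use ∅
  b2 def {s} use {n}
  b3 def {h} use {n}
  b4 def {h} use {n}
  b5 def {q,u} use ∅

Live sets:
  b0: in=∅ out={n}
  b1: in={n} out={n}
  b2: in={n} out={n}
  b3: in={n} out={n}
  b4: in={n} out=∅
  b5: in=∅ out=∅

Interfere edges:
  h↔{n,q}
  n↔{h,q,r,s}
  q↔{h,n}
  r↔{n}
  s↔{n}
  u↔∅

Registers:
  clique {h,n,q} ⇒ need ≥ 3
  3-colouring: c0={n,u}  c1={h,r,s}  c2={q}
  χ = 3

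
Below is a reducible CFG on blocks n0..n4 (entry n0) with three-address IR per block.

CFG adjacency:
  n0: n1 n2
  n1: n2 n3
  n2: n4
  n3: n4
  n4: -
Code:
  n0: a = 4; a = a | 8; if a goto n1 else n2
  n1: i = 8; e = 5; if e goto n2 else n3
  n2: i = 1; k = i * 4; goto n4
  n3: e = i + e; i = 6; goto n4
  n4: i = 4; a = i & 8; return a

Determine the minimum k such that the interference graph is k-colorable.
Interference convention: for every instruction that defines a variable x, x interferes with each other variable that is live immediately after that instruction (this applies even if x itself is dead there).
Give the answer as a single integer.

Per-block:
  n0 def {a} use ∅
  n1 def {e,i} use ∅
  n2 def {i,k} use ∅
  n3 def {e,i} use {e,i}
  n4 def {a,i} use ∅

Backward fixpoint:
  live n0: ∅→∅
  live n1: ∅→{e,i}
  live n2: ∅→∅
  live n3: {e,i}→∅
  live n4: ∅→∅

Interfere edges:
  a↔∅
  e↔{i}
  i↔{e}
  k↔∅

Colouring:
  clique {e,i} ⇒ need ≥ 2
  2-colouring: r0={a,e,k}  r1={i}
  χ = 2

Answer: 2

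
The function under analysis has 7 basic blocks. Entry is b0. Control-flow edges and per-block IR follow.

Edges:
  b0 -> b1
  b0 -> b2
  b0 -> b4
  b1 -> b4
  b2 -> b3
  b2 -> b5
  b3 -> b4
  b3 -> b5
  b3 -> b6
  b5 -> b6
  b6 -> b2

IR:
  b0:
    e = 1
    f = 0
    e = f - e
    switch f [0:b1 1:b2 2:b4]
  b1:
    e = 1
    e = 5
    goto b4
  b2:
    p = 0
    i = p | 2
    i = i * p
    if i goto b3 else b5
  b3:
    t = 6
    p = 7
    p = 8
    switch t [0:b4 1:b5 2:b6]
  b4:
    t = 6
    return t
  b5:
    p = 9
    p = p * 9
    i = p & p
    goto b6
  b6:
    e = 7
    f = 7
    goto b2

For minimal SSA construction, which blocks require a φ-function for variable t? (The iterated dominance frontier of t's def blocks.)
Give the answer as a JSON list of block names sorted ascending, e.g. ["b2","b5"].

idom tree: b1←b0 b2←b0 b3←b2 b4←b0 b5←b2 b6←b2
Dom at joins:
  b2: preds {b0,b6}: {b0} ∩ {b0,b2,b6} = {b0}; idom=b0
  b4: preds {b0,b1,b3}: {b0} ∩ {b0,b1} ∩ {b0,b2,b3} = {b0}; idom=b0
  b5: preds {b2,b3}: {b0,b2} ∩ {b0,b2,b3} = {b0,b2}; idom=b2
  b6: preds {b3,b5}: {b0,b2,b3} ∩ {b0,b2,b5} = {b0,b2}; idom=b2

Frontier:
  b2←b0: walk · to b0
  b2←b6: walk b6→b2 to b0
  b4←b0: walk · to b0
  b4←b1: walk b1 to b0
  b4←b3: walk b3→b2 to b0
  b5←b2: walk · to b2
  b5←b3: walk b3 to b2
  b6←b3: walk b3 to b2
  b6←b5: walk b5 to b2
  b0: DF=∅
  b1: DF={b4}
  b2: DF={b2,b4}
  b3: DF={b4,b5,b6}
  b4: DF=∅
  b5: DF={b6}
  b6: DF={b2}

φ for t: defs {b3,b4}
  DF⁺ = {b2,b4,b5,b6}

Answer: ["b2", "b4", "b5", "b6"]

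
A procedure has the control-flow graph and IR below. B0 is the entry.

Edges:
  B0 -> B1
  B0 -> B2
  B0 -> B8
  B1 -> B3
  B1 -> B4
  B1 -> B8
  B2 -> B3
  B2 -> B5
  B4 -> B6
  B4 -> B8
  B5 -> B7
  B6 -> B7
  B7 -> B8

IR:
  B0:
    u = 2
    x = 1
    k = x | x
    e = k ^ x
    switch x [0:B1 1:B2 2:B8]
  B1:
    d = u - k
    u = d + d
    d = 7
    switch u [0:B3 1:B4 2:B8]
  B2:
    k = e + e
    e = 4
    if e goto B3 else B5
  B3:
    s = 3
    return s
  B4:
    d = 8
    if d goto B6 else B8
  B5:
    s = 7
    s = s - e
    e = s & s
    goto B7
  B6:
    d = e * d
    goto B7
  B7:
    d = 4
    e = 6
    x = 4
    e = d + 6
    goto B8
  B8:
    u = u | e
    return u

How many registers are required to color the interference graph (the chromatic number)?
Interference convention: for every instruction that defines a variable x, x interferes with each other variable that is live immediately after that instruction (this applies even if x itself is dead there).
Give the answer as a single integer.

Answer: 4

Analysis:
Block summaries:
  B0 def {e,k,u,x} use ∅
  B1 def {d,u} use {k,u}
  B2 def {e,k} use {e}
  B3 def {s} use ∅
  B4 def {d} use ∅
  B5 def {e,s} use {e}
  B6 def {d} use {d,e}
  B7 def {d,e,x} use ∅
  B8 def {u} use {e,u}

Liveness:
  B0: in=∅ out={e,k,u}
  B1: in={e,k,u} out={e,u}
  B2: in={e,u} out={e,u}
  B3: in=∅ out=∅
  B4: in={e,u} out={d,e,u}
  B5: in={e,u} out={u}
  B6: in={d,e,u} out={u}
  B7: in={u} out={e,u}
  B8: in={e,u} out=∅

Conflict graph:
  d — {e,u,x}
  e — {d,k,s,u,x}
  k — {e,u,x}
  s — {e,u}
  u — {d,e,k,s,x}
  x — {d,e,k,u}

Registers:
  lower bound: {d,e,u,x} mutually conflict ⇒ χ ≥ 4
  assign d→c3 e→c0 k→c3 s→c2 u→c1 x→c2 — no edge inside a register ⇒ χ ≤ 4
  χ = 4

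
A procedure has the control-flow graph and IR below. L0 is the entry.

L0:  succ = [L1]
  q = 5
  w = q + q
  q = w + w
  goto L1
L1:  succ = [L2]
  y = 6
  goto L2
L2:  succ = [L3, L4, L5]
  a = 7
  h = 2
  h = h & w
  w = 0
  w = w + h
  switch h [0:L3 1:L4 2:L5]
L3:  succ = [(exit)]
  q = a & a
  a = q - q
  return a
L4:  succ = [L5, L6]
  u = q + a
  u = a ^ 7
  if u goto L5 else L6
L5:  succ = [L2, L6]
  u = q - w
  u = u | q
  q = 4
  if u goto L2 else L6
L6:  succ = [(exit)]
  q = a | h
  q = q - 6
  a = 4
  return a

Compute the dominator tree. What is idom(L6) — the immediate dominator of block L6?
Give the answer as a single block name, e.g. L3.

Answer: L2

Analysis:
idom tree: L1←L0 L2←L1 L3←L2 L4←L2 L5←L2 L6←L2
Dom∩ at merges:
  L2: preds {L1,L5}: {L0,L1} ∩ {L0,L1,L2,L5} = {L0,L1}; idom=L1
  L5: preds {L2,L4}: {L0,L1,L2} ∩ {L0,L1,L2,L4} = {L0,L1,L2}; idom=L2
  L6: preds {L4,L5}: {L0,L1,L2,L4} ∩ {L0,L1,L2,L5} = {L0,L1,L2}; idom=L2

idom(L6) = L2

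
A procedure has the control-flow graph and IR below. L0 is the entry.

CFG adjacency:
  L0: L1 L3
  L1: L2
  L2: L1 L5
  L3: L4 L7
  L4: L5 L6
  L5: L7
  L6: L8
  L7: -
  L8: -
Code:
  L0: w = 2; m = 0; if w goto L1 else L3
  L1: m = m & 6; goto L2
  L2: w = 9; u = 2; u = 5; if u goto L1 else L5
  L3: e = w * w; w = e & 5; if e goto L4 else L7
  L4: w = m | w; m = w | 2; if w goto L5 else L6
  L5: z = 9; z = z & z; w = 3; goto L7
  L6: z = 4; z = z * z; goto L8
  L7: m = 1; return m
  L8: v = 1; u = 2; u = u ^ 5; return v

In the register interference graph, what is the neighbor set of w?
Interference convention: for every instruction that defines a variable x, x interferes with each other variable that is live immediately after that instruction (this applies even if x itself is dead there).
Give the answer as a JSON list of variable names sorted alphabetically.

Block summaries:
  L0 def {m,w} use ∅
  L1 def {m} use {m}
  L2 def {u,w} use ∅
  L3 def {e,w} use {w}
  L4 def {m,w} use {m,w}
  L5 def {w,z} use ∅
  L6 def {z} use ∅
  L7 def {m} use ∅
  L8 def {u,v} use ∅

Liveness:
  L0: in=∅ out={m,w}
  L1: in={m} out={m}
  L2: in={m} out={m}
  L3: in={m,w} out={m,w}
  L4: in={m,w} out=∅
  L5: in=∅ out=∅
  L6: in=∅ out=∅
  L7: in=∅ out=∅
  L8: in=∅ out=∅

Conflict graph:
  e: {m,w}
  m: {e,u,w}
  u: {m,v}
  v: {u}
  w: {e,m}
  z: ∅

N(w) = ["e", "m"]

Answer: ["e", "m"]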